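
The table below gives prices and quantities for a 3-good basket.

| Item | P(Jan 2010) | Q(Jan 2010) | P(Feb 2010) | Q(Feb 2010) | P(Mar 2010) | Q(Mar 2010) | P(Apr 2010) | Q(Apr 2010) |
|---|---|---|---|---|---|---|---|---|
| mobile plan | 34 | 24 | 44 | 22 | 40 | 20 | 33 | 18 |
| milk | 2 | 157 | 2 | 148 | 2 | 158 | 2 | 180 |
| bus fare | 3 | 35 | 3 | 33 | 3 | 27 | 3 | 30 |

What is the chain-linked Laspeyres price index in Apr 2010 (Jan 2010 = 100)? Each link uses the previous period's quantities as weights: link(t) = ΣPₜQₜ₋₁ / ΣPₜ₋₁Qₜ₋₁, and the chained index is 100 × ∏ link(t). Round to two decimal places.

98.66

Link Jan 2010→Feb 2010:
ΣP(Feb 2010)Q(Jan 2010) = 44×24 + 2×157 + 3×35 = 1056 + 314 + 105 = 1475
ΣP(Jan 2010)Q(Jan 2010) = 34×24 + 2×157 + 3×35 = 816 + 314 + 105 = 1235
link = 1475/1235 = 1.194332
Link Feb 2010→Mar 2010:
ΣP(Mar 2010)Q(Feb 2010) = 40×22 + 2×148 + 3×33 = 880 + 296 + 99 = 1275
ΣP(Feb 2010)Q(Feb 2010) = 44×22 + 2×148 + 3×33 = 968 + 296 + 99 = 1363
link = 1275/1363 = 0.935437
Link Mar 2010→Apr 2010:
ΣP(Apr 2010)Q(Mar 2010) = 33×20 + 2×158 + 3×27 = 660 + 316 + 81 = 1057
ΣP(Mar 2010)Q(Mar 2010) = 40×20 + 2×158 + 3×27 = 800 + 316 + 81 = 1197
link = 1057/1197 = 0.883041
Chained index = 100 × 1.194332 × 0.935437 × 0.883041 = 98.6553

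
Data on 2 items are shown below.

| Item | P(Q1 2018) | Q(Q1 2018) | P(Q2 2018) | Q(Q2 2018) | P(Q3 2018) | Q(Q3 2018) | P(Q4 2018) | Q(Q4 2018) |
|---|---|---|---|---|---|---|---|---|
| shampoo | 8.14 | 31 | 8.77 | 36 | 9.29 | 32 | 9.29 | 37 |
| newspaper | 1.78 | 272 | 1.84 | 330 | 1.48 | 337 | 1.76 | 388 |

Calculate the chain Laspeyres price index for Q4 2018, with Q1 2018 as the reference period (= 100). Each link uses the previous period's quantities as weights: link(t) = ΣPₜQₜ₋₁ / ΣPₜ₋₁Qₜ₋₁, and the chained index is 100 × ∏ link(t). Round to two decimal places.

104.58

Link Q1 2018→Q2 2018:
ΣP(Q2 2018)Q(Q1 2018) = 8.77×31 + 1.84×272 = 271.87 + 500.48 = 772.35
ΣP(Q1 2018)Q(Q1 2018) = 8.14×31 + 1.78×272 = 252.34 + 484.16 = 736.5
link = 772.35/736.5 = 1.048676
Link Q2 2018→Q3 2018:
ΣP(Q3 2018)Q(Q2 2018) = 9.29×36 + 1.48×330 = 334.44 + 488.4 = 822.84
ΣP(Q2 2018)Q(Q2 2018) = 8.77×36 + 1.84×330 = 315.72 + 607.2 = 922.92
link = 822.84/922.92 = 0.891562
Link Q3 2018→Q4 2018:
ΣP(Q4 2018)Q(Q3 2018) = 9.29×32 + 1.76×337 = 297.28 + 593.12 = 890.4
ΣP(Q3 2018)Q(Q3 2018) = 9.29×32 + 1.48×337 = 297.28 + 498.76 = 796.04
link = 890.4/796.04 = 1.118537
Chained index = 100 × 1.048676 × 0.891562 × 1.118537 = 104.5786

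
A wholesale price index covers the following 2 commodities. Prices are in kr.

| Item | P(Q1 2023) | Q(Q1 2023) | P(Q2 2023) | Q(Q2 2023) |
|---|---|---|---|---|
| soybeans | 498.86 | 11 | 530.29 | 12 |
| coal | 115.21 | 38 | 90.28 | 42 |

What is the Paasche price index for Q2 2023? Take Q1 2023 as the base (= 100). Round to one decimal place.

93.8

Paasche price index uses current-period quantities as weights.
ΣP(Q2 2023)·Q(Q2 2023) = 530.29×12 + 90.28×42 = 6363.48 + 3791.76 = 10155.24
ΣP(Q1 2023)·Q(Q2 2023) = 498.86×12 + 115.21×42 = 5986.32 + 4838.82 = 10825.14
Index = 10155.24 / 10825.14 × 100 = 93.8116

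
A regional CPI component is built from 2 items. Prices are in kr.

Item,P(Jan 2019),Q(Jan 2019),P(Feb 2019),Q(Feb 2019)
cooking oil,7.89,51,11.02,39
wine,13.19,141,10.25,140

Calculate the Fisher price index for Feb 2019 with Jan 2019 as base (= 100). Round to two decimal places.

Laspeyres component (base-period weights):
ΣP(Feb 2019)Q(Jan 2019) = 11.02×51 + 10.25×141 = 562.02 + 1445.25 = 2007.27
ΣP(Jan 2019)Q(Jan 2019) = 7.89×51 + 13.19×141 = 402.39 + 1859.79 = 2262.18
L = 2007.27 / 2262.18 × 100 = 88.7317
Paasche component (current-period weights):
ΣP(Feb 2019)Q(Feb 2019) = 11.02×39 + 10.25×140 = 429.78 + 1435 = 1864.78
ΣP(Jan 2019)Q(Feb 2019) = 7.89×39 + 13.19×140 = 307.71 + 1846.6 = 2154.31
P = 1864.78 / 2154.31 × 100 = 86.5604
Fisher = √(L × P) = √(88.7317 × 86.5604) = 87.6393

87.64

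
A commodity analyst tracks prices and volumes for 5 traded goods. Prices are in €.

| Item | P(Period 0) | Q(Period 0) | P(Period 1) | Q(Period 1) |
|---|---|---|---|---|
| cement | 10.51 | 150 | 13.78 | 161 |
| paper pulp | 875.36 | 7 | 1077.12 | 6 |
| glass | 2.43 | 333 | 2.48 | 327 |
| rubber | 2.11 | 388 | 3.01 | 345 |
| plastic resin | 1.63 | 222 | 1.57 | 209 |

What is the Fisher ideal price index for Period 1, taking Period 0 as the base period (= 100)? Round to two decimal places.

123.28

Laspeyres component (base-period weights):
ΣP(Period 1)Q(Period 0) = 13.78×150 + 1077.12×7 + 2.48×333 + 3.01×388 + 1.57×222 = 2067 + 7539.84 + 825.84 + 1167.88 + 348.54 = 11949.1
ΣP(Period 0)Q(Period 0) = 10.51×150 + 875.36×7 + 2.43×333 + 2.11×388 + 1.63×222 = 1576.5 + 6127.52 + 809.19 + 818.68 + 361.86 = 9693.75
L = 11949.1 / 9693.75 × 100 = 123.2660
Paasche component (current-period weights):
ΣP(Period 1)Q(Period 1) = 13.78×161 + 1077.12×6 + 2.48×327 + 3.01×345 + 1.57×209 = 2218.58 + 6462.72 + 810.96 + 1038.45 + 328.13 = 10858.84
ΣP(Period 0)Q(Period 1) = 10.51×161 + 875.36×6 + 2.43×327 + 2.11×345 + 1.63×209 = 1692.11 + 5252.16 + 794.61 + 727.95 + 340.67 = 8807.5
P = 10858.84 / 8807.5 × 100 = 123.2908
Fisher = √(L × P) = √(123.2660 × 123.2908) = 123.2784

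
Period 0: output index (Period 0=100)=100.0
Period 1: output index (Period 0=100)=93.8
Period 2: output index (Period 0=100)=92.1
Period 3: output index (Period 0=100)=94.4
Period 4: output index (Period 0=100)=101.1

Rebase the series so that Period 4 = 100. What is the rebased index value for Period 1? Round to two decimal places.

Rebased(Period 1) = 93.8 / 101.1 × 100 = 92.7794

92.78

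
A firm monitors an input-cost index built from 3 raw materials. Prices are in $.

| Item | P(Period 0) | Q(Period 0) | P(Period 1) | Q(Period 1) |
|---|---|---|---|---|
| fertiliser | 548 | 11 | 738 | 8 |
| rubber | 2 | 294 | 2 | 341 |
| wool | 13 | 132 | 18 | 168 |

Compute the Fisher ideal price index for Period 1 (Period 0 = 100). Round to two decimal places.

Laspeyres component (base-period weights):
ΣP(Period 1)Q(Period 0) = 738×11 + 2×294 + 18×132 = 8118 + 588 + 2376 = 11082
ΣP(Period 0)Q(Period 0) = 548×11 + 2×294 + 13×132 = 6028 + 588 + 1716 = 8332
L = 11082 / 8332 × 100 = 133.0053
Paasche component (current-period weights):
ΣP(Period 1)Q(Period 1) = 738×8 + 2×341 + 18×168 = 5904 + 682 + 3024 = 9610
ΣP(Period 0)Q(Period 1) = 548×8 + 2×341 + 13×168 = 4384 + 682 + 2184 = 7250
P = 9610 / 7250 × 100 = 132.5517
Fisher = √(L × P) = √(133.0053 × 132.5517) = 132.7783

132.78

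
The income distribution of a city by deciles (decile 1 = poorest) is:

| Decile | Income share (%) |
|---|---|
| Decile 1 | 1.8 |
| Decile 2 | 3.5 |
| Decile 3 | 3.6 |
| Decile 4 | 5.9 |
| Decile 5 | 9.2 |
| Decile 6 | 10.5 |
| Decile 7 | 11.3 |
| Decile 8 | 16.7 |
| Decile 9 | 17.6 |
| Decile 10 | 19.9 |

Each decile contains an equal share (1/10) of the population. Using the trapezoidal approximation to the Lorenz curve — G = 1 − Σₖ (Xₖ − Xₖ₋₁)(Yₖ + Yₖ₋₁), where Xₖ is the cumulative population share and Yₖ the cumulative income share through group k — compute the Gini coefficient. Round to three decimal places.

0.345

Cumulative income shares Yₖ: 0.0180, 0.0530, 0.0890, 0.1480, 0.2400, 0.3450, 0.4580, 0.6250, 0.8010, 1.0000
Σ (Xₖ−Xₖ₋₁)(Yₖ+Yₖ₋₁) = (1/10)(0.0180+0.0000) + (1/10)(0.0530+0.0180) + (1/10)(0.0890+0.0530) + (1/10)(0.1480+0.0890) + (1/10)(0.2400+0.1480) + (1/10)(0.3450+0.2400) + (1/10)(0.4580+0.3450) + (1/10)(0.6250+0.4580) + (1/10)(0.8010+0.6250) + (1/10)(1.0000+0.8010)
  = 0.0018 + 0.0071 + 0.0142 + 0.0237 + 0.0388 + 0.0585 + 0.0803 + 0.1083 + 0.1426 + 0.1801 = 0.6554
G = 1 − 0.6554 = 0.3446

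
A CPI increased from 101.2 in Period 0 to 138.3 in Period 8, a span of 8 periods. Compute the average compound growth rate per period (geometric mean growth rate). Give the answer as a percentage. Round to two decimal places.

3.98%

Growth factor = (138.3/101.2)^(1/8) = (1.366601)^(1/8) = 1.039813
Growth rate = 1.039813 − 1 = 0.039813 = 3.9813%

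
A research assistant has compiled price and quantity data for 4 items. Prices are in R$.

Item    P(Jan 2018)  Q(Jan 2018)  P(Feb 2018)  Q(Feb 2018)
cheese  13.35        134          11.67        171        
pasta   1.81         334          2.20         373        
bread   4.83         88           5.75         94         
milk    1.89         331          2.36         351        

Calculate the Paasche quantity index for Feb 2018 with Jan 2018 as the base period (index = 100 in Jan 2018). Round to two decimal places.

Paasche quantity index uses current-period prices as weights.
ΣP(Feb 2018)·Q(Feb 2018) = 11.67×171 + 2.20×373 + 5.75×94 + 2.36×351 = 1995.57 + 820.6 + 540.5 + 828.36 = 4185.03
ΣP(Feb 2018)·Q(Jan 2018) = 11.67×134 + 2.20×334 + 5.75×88 + 2.36×331 = 1563.78 + 734.8 + 506 + 781.16 = 3585.74
Index = 4185.03 / 3585.74 × 100 = 116.7131

116.71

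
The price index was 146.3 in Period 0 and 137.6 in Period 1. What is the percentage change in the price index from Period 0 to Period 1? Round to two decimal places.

-5.95%

Change = (137.6 − 146.3) / 146.3 × 100
       = -8.7 / 146.3 × 100 = -5.9467%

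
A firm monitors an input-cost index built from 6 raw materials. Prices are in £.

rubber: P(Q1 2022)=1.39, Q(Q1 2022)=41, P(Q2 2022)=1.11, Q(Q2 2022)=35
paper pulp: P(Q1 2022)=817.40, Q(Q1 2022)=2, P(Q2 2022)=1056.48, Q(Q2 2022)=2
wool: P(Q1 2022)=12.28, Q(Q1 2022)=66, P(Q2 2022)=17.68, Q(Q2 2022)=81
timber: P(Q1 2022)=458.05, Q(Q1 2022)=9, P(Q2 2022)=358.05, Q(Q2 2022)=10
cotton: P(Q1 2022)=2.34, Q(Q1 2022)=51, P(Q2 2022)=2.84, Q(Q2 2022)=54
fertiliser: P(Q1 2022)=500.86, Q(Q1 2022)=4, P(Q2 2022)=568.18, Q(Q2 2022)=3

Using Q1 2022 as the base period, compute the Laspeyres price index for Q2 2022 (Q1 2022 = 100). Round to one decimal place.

102.5

Laspeyres price index uses base-period quantities as weights.
ΣP(Q2 2022)·Q(Q1 2022) = 1.11×41 + 1056.48×2 + 17.68×66 + 358.05×9 + 2.84×51 + 568.18×4 = 45.51 + 2112.96 + 1166.88 + 3222.45 + 144.84 + 2272.72 = 8965.36
ΣP(Q1 2022)·Q(Q1 2022) = 1.39×41 + 817.40×2 + 12.28×66 + 458.05×9 + 2.34×51 + 500.86×4 = 56.99 + 1634.8 + 810.48 + 4122.45 + 119.34 + 2003.44 = 8747.5
Index = 8965.36 / 8747.5 × 100 = 102.4905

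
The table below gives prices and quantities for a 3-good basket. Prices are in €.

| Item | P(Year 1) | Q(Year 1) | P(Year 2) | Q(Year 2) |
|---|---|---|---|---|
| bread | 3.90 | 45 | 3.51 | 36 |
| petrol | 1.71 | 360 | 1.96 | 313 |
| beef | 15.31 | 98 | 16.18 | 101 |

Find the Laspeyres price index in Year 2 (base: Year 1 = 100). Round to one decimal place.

Laspeyres price index uses base-period quantities as weights.
ΣP(Year 2)·Q(Year 1) = 3.51×45 + 1.96×360 + 16.18×98 = 157.95 + 705.6 + 1585.64 = 2449.19
ΣP(Year 1)·Q(Year 1) = 3.90×45 + 1.71×360 + 15.31×98 = 175.5 + 615.6 + 1500.38 = 2291.48
Index = 2449.19 / 2291.48 × 100 = 106.8825

106.9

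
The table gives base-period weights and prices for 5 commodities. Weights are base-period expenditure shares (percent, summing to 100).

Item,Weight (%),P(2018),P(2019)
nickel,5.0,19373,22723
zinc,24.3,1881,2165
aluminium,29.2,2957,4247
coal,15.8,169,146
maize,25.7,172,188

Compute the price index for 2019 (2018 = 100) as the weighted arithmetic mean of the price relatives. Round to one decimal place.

nickel: 5.0 × (22723/19373) = 5.0 × 1.172921 = 5.8646
zinc: 24.3 × (2165/1881) = 24.3 × 1.150984 = 27.9689
aluminium: 29.2 × (4247/2957) = 29.2 × 1.436253 = 41.9386
coal: 15.8 × (146/169) = 15.8 × 0.863905 = 13.6497
maize: 25.7 × (188/172) = 25.7 × 1.093023 = 28.0907
Index = Σ wᵢ·(p₁ᵢ/p₀ᵢ) = 5.8646 + 27.9689 + 41.9386 + 13.6497 + 28.0907 = 117.5125

117.5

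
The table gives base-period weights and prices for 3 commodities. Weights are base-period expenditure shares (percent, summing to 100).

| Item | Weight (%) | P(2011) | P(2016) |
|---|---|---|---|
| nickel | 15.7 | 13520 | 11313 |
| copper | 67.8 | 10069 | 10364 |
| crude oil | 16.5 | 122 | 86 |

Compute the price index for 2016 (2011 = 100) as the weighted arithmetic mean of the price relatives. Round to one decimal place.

nickel: 15.7 × (11313/13520) = 15.7 × 0.836760 = 13.1371
copper: 67.8 × (10364/10069) = 67.8 × 1.029298 = 69.7864
crude oil: 16.5 × (86/122) = 16.5 × 0.704918 = 11.6311
Index = Σ wᵢ·(p₁ᵢ/p₀ᵢ) = 13.1371 + 69.7864 + 11.6311 = 94.5547

94.6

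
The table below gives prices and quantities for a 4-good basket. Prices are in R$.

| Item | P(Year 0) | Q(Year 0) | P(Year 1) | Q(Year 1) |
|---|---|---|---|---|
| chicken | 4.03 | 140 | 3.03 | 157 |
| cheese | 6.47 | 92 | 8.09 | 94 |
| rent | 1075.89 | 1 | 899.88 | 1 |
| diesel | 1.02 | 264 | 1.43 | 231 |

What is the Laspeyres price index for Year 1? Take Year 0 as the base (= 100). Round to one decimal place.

Laspeyres price index uses base-period quantities as weights.
ΣP(Year 1)·Q(Year 0) = 3.03×140 + 8.09×92 + 899.88×1 + 1.43×264 = 424.2 + 744.28 + 899.88 + 377.52 = 2445.88
ΣP(Year 0)·Q(Year 0) = 4.03×140 + 6.47×92 + 1075.89×1 + 1.02×264 = 564.2 + 595.24 + 1075.89 + 269.28 = 2504.61
Index = 2445.88 / 2504.61 × 100 = 97.6551

97.7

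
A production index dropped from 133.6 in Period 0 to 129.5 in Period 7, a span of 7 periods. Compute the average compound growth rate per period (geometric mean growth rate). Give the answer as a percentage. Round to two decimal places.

Growth factor = (129.5/133.6)^(1/7) = (0.969311)^(1/7) = 0.995557
Growth rate = 0.995557 − 1 = -0.004443 = -0.4443%

-0.44%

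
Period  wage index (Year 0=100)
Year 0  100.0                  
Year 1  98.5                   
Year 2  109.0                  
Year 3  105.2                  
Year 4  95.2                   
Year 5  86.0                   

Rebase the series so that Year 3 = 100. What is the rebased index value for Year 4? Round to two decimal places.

Rebased(Year 4) = 95.2 / 105.2 × 100 = 90.4943

90.49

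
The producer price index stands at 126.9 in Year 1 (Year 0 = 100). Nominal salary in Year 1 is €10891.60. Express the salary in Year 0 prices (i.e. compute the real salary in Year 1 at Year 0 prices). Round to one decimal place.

Real = Nominal ÷ (Index/100) = 10891.60 ÷ (126.9/100)
     = 10891.60 ÷ 1.269 = 8582.8211

8582.8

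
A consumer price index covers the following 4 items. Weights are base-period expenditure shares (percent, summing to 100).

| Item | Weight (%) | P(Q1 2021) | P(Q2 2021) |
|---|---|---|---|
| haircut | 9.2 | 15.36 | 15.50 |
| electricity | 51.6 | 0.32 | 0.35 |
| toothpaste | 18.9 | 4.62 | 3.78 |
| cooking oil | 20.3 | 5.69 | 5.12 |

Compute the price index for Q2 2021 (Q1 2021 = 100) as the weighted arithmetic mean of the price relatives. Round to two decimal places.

99.45

haircut: 9.2 × (15.50/15.36) = 9.2 × 1.009115 = 9.2839
electricity: 51.6 × (0.35/0.32) = 51.6 × 1.093750 = 56.4375
toothpaste: 18.9 × (3.78/4.62) = 18.9 × 0.818182 = 15.4636
cooking oil: 20.3 × (5.12/5.69) = 20.3 × 0.899824 = 18.2664
Index = Σ wᵢ·(p₁ᵢ/p₀ᵢ) = 9.2839 + 56.4375 + 15.4636 + 18.2664 = 99.4514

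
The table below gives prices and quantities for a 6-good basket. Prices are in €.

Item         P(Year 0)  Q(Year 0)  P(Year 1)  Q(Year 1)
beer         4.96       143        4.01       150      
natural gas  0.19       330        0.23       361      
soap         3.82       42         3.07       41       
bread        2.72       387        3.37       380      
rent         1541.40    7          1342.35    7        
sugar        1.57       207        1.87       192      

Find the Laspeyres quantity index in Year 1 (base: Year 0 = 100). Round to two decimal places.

99.96

Laspeyres quantity index uses base-period prices as weights.
ΣP(Year 0)·Q(Year 1) = 4.96×150 + 0.19×361 + 3.82×41 + 2.72×380 + 1541.40×7 + 1.57×192 = 744 + 68.59 + 156.62 + 1033.6 + 10789.8 + 301.44 = 13094.05
ΣP(Year 0)·Q(Year 0) = 4.96×143 + 0.19×330 + 3.82×42 + 2.72×387 + 1541.40×7 + 1.57×207 = 709.28 + 62.7 + 160.44 + 1052.64 + 10789.8 + 324.99 = 13099.85
Index = 13094.05 / 13099.85 × 100 = 99.9557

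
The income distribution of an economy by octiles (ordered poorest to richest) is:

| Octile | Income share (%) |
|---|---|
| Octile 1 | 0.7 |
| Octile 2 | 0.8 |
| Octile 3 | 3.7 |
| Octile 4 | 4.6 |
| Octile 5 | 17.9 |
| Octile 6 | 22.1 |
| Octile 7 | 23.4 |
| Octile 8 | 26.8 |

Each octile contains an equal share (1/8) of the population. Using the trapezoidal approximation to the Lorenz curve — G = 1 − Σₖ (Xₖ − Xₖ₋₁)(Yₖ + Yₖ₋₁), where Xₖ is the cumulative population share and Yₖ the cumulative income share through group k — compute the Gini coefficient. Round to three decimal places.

Cumulative income shares Yₖ: 0.0070, 0.0150, 0.0520, 0.0980, 0.2770, 0.4980, 0.7320, 1.0000
Σ (Xₖ−Xₖ₋₁)(Yₖ+Yₖ₋₁) = (1/8)(0.0070+0.0000) + (1/8)(0.0150+0.0070) + (1/8)(0.0520+0.0150) + (1/8)(0.0980+0.0520) + (1/8)(0.2770+0.0980) + (1/8)(0.4980+0.2770) + (1/8)(0.7320+0.4980) + (1/8)(1.0000+0.7320)
  = 0.0009 + 0.0027 + 0.0084 + 0.0188 + 0.0469 + 0.0969 + 0.1537 + 0.2165 = 0.5447
G = 1 − 0.5447 = 0.4553

0.455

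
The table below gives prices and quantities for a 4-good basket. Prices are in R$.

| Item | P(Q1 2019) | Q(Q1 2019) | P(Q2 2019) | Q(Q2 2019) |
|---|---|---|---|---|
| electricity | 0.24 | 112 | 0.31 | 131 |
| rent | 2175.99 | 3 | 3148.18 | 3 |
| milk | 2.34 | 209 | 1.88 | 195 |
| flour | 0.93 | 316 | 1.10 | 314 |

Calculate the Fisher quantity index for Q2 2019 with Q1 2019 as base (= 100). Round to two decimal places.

Laspeyres component (base-period weights):
ΣP(Q1 2019)Q(Q2 2019) = 0.24×131 + 2175.99×3 + 2.34×195 + 0.93×314 = 31.44 + 6527.97 + 456.3 + 292.02 = 7307.73
ΣP(Q1 2019)Q(Q1 2019) = 0.24×112 + 2175.99×3 + 2.34×209 + 0.93×316 = 26.88 + 6527.97 + 489.06 + 293.88 = 7337.79
L = 7307.73 / 7337.79 × 100 = 99.5903
Paasche component (current-period weights):
ΣP(Q2 2019)Q(Q2 2019) = 0.31×131 + 3148.18×3 + 1.88×195 + 1.10×314 = 40.61 + 9444.54 + 366.6 + 345.4 = 10197.15
ΣP(Q2 2019)Q(Q1 2019) = 0.31×112 + 3148.18×3 + 1.88×209 + 1.10×316 = 34.72 + 9444.54 + 392.92 + 347.6 = 10219.78
P = 10197.15 / 10219.78 × 100 = 99.7786
Fisher = √(L × P) = √(99.5903 × 99.7786) = 99.6844

99.68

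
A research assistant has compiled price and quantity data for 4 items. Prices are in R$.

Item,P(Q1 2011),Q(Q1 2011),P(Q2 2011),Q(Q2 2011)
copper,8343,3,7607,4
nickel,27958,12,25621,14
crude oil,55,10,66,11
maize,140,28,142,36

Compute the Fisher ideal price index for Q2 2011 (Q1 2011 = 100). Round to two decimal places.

Laspeyres component (base-period weights):
ΣP(Q2 2011)Q(Q1 2011) = 7607×3 + 25621×12 + 66×10 + 142×28 = 22821 + 307452 + 660 + 3976 = 334909
ΣP(Q1 2011)Q(Q1 2011) = 8343×3 + 27958×12 + 55×10 + 140×28 = 25029 + 335496 + 550 + 3920 = 364995
L = 334909 / 364995 × 100 = 91.7571
Paasche component (current-period weights):
ΣP(Q2 2011)Q(Q2 2011) = 7607×4 + 25621×14 + 66×11 + 142×36 = 30428 + 358694 + 726 + 5112 = 394960
ΣP(Q1 2011)Q(Q2 2011) = 8343×4 + 27958×14 + 55×11 + 140×36 = 33372 + 391412 + 605 + 5040 = 430429
P = 394960 / 430429 × 100 = 91.7596
Fisher = √(L × P) = √(91.7571 × 91.7596) = 91.7584

91.76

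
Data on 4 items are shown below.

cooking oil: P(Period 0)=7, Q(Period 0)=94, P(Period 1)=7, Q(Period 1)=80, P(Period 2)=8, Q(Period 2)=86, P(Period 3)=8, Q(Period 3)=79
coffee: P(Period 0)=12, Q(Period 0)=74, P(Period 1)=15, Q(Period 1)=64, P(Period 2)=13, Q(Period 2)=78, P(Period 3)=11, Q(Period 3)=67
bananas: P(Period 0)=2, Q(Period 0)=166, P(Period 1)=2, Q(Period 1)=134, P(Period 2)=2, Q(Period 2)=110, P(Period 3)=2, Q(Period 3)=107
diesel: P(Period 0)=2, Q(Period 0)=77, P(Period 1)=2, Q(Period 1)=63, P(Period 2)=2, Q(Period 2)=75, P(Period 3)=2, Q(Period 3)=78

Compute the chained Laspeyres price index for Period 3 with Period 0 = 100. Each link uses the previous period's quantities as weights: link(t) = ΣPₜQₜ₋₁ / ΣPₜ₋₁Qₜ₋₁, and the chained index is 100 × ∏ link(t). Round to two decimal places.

Link Period 0→Period 1:
ΣP(Period 1)Q(Period 0) = 7×94 + 15×74 + 2×166 + 2×77 = 658 + 1110 + 332 + 154 = 2254
ΣP(Period 0)Q(Period 0) = 7×94 + 12×74 + 2×166 + 2×77 = 658 + 888 + 332 + 154 = 2032
link = 2254/2032 = 1.109252
Link Period 1→Period 2:
ΣP(Period 2)Q(Period 1) = 8×80 + 13×64 + 2×134 + 2×63 = 640 + 832 + 268 + 126 = 1866
ΣP(Period 1)Q(Period 1) = 7×80 + 15×64 + 2×134 + 2×63 = 560 + 960 + 268 + 126 = 1914
link = 1866/1914 = 0.974922
Link Period 2→Period 3:
ΣP(Period 3)Q(Period 2) = 8×86 + 11×78 + 2×110 + 2×75 = 688 + 858 + 220 + 150 = 1916
ΣP(Period 2)Q(Period 2) = 8×86 + 13×78 + 2×110 + 2×75 = 688 + 1014 + 220 + 150 = 2072
link = 1916/2072 = 0.924710
Chained index = 100 × 1.109252 × 0.974922 × 0.924710 = 100.0013

100.00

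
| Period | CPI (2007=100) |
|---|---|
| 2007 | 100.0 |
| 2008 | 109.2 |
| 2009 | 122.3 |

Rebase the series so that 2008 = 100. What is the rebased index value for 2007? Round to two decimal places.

Rebased(2007) = 100.0 / 109.2 × 100 = 91.5751

91.58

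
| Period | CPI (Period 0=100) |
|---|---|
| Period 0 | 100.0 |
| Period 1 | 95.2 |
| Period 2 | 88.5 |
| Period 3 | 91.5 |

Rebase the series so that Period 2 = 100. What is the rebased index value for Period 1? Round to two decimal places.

107.57

Rebased(Period 1) = 95.2 / 88.5 × 100 = 107.5706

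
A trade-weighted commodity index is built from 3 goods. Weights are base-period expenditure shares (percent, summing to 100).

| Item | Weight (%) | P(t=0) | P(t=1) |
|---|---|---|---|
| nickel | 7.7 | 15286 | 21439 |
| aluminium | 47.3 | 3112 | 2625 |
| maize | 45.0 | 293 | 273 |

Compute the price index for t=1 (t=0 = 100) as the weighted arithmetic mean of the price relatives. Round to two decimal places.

92.63

nickel: 7.7 × (21439/15286) = 7.7 × 1.402525 = 10.7994
aluminium: 47.3 × (2625/3112) = 47.3 × 0.843509 = 39.8980
maize: 45.0 × (273/293) = 45.0 × 0.931741 = 41.9283
Index = Σ wᵢ·(p₁ᵢ/p₀ᵢ) = 10.7994 + 39.8980 + 41.9283 = 92.6257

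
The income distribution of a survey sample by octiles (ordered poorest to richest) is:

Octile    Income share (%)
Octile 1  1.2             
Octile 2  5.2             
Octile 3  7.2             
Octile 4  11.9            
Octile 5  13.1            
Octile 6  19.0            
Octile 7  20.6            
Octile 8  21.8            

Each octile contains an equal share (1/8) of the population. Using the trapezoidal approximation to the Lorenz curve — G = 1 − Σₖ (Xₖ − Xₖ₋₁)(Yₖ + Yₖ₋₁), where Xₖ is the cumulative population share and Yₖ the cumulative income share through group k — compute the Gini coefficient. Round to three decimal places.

0.322

Cumulative income shares Yₖ: 0.0120, 0.0640, 0.1360, 0.2550, 0.3860, 0.5760, 0.7820, 1.0000
Σ (Xₖ−Xₖ₋₁)(Yₖ+Yₖ₋₁) = (1/8)(0.0120+0.0000) + (1/8)(0.0640+0.0120) + (1/8)(0.1360+0.0640) + (1/8)(0.2550+0.1360) + (1/8)(0.3860+0.2550) + (1/8)(0.5760+0.3860) + (1/8)(0.7820+0.5760) + (1/8)(1.0000+0.7820)
  = 0.0015 + 0.0095 + 0.0250 + 0.0489 + 0.0801 + 0.1203 + 0.1698 + 0.2228 = 0.6778
G = 1 − 0.6778 = 0.3222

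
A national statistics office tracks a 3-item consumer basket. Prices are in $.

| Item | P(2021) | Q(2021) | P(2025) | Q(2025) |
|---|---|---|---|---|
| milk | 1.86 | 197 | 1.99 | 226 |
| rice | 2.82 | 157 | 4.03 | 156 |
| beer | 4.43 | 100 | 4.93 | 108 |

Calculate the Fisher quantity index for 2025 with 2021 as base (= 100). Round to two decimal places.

Laspeyres component (base-period weights):
ΣP(2021)Q(2025) = 1.86×226 + 2.82×156 + 4.43×108 = 420.36 + 439.92 + 478.44 = 1338.72
ΣP(2021)Q(2021) = 1.86×197 + 2.82×157 + 4.43×100 = 366.42 + 442.74 + 443 = 1252.16
L = 1338.72 / 1252.16 × 100 = 106.9129
Paasche component (current-period weights):
ΣP(2025)Q(2025) = 1.99×226 + 4.03×156 + 4.93×108 = 449.74 + 628.68 + 532.44 = 1610.86
ΣP(2025)Q(2021) = 1.99×197 + 4.03×157 + 4.93×100 = 392.03 + 632.71 + 493 = 1517.74
P = 1610.86 / 1517.74 × 100 = 106.1354
Fisher = √(L × P) = √(106.9129 × 106.1354) = 106.5234

106.52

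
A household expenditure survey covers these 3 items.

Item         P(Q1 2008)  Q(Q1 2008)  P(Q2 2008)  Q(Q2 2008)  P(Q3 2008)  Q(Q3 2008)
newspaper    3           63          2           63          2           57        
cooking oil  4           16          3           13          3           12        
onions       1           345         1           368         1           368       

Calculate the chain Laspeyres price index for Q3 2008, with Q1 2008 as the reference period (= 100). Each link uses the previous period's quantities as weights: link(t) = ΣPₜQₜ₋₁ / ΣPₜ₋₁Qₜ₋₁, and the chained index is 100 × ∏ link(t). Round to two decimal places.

Link Q1 2008→Q2 2008:
ΣP(Q2 2008)Q(Q1 2008) = 2×63 + 3×16 + 1×345 = 126 + 48 + 345 = 519
ΣP(Q1 2008)Q(Q1 2008) = 3×63 + 4×16 + 1×345 = 189 + 64 + 345 = 598
link = 519/598 = 0.867893
Link Q2 2008→Q3 2008:
ΣP(Q3 2008)Q(Q2 2008) = 2×63 + 3×13 + 1×368 = 126 + 39 + 368 = 533
ΣP(Q2 2008)Q(Q2 2008) = 2×63 + 3×13 + 1×368 = 126 + 39 + 368 = 533
link = 533/533 = 1.000000
Chained index = 100 × 0.867893 × 1.000000 = 86.7893

86.79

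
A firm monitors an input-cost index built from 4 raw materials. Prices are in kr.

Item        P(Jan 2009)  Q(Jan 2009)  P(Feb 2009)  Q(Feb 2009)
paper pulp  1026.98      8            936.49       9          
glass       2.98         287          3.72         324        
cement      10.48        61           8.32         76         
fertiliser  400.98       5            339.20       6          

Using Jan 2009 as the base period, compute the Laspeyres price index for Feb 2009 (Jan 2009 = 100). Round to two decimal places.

Laspeyres price index uses base-period quantities as weights.
ΣP(Feb 2009)·Q(Jan 2009) = 936.49×8 + 3.72×287 + 8.32×61 + 339.20×5 = 7491.92 + 1067.64 + 507.52 + 1696 = 10763.08
ΣP(Jan 2009)·Q(Jan 2009) = 1026.98×8 + 2.98×287 + 10.48×61 + 400.98×5 = 8215.84 + 855.26 + 639.28 + 2004.9 = 11715.28
Index = 10763.08 / 11715.28 × 100 = 91.8722

91.87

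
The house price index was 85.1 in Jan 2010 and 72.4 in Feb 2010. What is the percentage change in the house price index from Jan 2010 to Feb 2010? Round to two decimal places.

Change = (72.4 − 85.1) / 85.1 × 100
       = -12.7 / 85.1 × 100 = -14.9236%

-14.92%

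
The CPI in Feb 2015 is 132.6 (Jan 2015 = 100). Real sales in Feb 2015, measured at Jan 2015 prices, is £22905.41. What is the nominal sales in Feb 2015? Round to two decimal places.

30372.57

Nominal = Real × (Index/100) = 22905.41 × (132.6/100)
        = 22905.41 × 1.326 = 30372.5737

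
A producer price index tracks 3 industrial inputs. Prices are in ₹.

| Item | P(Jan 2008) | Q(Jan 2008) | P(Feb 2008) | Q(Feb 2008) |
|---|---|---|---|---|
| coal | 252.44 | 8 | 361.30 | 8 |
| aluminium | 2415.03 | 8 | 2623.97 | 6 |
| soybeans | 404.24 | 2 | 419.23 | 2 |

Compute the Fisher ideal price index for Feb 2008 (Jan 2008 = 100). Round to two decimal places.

Laspeyres component (base-period weights):
ΣP(Feb 2008)Q(Jan 2008) = 361.30×8 + 2623.97×8 + 419.23×2 = 2890.4 + 20991.76 + 838.46 = 24720.62
ΣP(Jan 2008)Q(Jan 2008) = 252.44×8 + 2415.03×8 + 404.24×2 = 2019.52 + 19320.24 + 808.48 = 22148.24
L = 24720.62 / 22148.24 × 100 = 111.6144
Paasche component (current-period weights):
ΣP(Feb 2008)Q(Feb 2008) = 361.30×8 + 2623.97×6 + 419.23×2 = 2890.4 + 15743.82 + 838.46 = 19472.68
ΣP(Jan 2008)Q(Feb 2008) = 252.44×8 + 2415.03×6 + 404.24×2 = 2019.52 + 14490.18 + 808.48 = 17318.18
P = 19472.68 / 17318.18 × 100 = 112.4407
Fisher = √(L × P) = √(111.6144 × 112.4407) = 112.0268

112.03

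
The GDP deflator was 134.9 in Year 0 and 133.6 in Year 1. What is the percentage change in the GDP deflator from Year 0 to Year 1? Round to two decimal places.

-0.96%

Change = (133.6 − 134.9) / 134.9 × 100
       = -1.3 / 134.9 × 100 = -0.9637%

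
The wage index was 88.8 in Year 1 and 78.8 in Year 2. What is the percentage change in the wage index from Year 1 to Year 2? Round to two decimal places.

Change = (78.8 − 88.8) / 88.8 × 100
       = -10.0 / 88.8 × 100 = -11.2613%

-11.26%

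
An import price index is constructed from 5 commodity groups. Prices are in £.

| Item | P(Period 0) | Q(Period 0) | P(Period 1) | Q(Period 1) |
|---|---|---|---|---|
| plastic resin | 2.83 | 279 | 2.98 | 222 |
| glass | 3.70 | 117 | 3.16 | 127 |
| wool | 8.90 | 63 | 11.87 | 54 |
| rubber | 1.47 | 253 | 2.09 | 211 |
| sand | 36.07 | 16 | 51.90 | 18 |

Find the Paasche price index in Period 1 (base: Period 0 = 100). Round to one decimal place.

121.3

Paasche price index uses current-period quantities as weights.
ΣP(Period 1)·Q(Period 1) = 2.98×222 + 3.16×127 + 11.87×54 + 2.09×211 + 51.90×18 = 661.56 + 401.32 + 640.98 + 440.99 + 934.2 = 3079.05
ΣP(Period 0)·Q(Period 1) = 2.83×222 + 3.70×127 + 8.90×54 + 1.47×211 + 36.07×18 = 628.26 + 469.9 + 480.6 + 310.17 + 649.26 = 2538.19
Index = 3079.05 / 2538.19 × 100 = 121.3089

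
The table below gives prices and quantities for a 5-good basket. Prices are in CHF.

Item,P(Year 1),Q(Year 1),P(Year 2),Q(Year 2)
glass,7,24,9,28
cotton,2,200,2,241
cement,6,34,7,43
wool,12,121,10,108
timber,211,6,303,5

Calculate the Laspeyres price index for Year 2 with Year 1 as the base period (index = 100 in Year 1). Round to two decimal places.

111.23

Laspeyres price index uses base-period quantities as weights.
ΣP(Year 2)·Q(Year 1) = 9×24 + 2×200 + 7×34 + 10×121 + 303×6 = 216 + 400 + 238 + 1210 + 1818 = 3882
ΣP(Year 1)·Q(Year 1) = 7×24 + 2×200 + 6×34 + 12×121 + 211×6 = 168 + 400 + 204 + 1452 + 1266 = 3490
Index = 3882 / 3490 × 100 = 111.2321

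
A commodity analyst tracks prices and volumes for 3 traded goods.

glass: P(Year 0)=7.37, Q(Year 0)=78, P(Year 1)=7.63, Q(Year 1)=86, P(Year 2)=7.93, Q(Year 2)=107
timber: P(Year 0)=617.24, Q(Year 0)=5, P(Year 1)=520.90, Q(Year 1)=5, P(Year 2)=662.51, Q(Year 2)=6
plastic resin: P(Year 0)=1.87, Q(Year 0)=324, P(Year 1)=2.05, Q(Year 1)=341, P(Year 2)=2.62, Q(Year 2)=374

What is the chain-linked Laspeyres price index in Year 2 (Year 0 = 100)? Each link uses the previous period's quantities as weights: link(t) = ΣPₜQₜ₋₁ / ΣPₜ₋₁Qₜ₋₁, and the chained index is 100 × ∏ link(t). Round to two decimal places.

111.78

Link Year 0→Year 1:
ΣP(Year 1)Q(Year 0) = 7.63×78 + 520.90×5 + 2.05×324 = 595.14 + 2604.5 + 664.2 = 3863.84
ΣP(Year 0)Q(Year 0) = 7.37×78 + 617.24×5 + 1.87×324 = 574.86 + 3086.2 + 605.88 = 4266.94
link = 3863.84/4266.94 = 0.905529
Link Year 1→Year 2:
ΣP(Year 2)Q(Year 1) = 7.93×86 + 662.51×5 + 2.62×341 = 681.98 + 3312.55 + 893.42 = 4887.95
ΣP(Year 1)Q(Year 1) = 7.63×86 + 520.90×5 + 2.05×341 = 656.18 + 2604.5 + 699.05 = 3959.73
link = 4887.95/3959.73 = 1.234415
Chained index = 100 × 0.905529 × 1.234415 = 111.7799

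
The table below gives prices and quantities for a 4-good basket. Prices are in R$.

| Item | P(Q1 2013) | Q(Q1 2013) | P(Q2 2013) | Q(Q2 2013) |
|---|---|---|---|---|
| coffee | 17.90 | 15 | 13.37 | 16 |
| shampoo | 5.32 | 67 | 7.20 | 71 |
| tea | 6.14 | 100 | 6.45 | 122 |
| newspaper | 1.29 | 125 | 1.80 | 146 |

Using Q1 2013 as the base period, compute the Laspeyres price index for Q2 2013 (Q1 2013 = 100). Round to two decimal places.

110.91

Laspeyres price index uses base-period quantities as weights.
ΣP(Q2 2013)·Q(Q1 2013) = 13.37×15 + 7.20×67 + 6.45×100 + 1.80×125 = 200.55 + 482.4 + 645 + 225 = 1552.95
ΣP(Q1 2013)·Q(Q1 2013) = 17.90×15 + 5.32×67 + 6.14×100 + 1.29×125 = 268.5 + 356.44 + 614 + 161.25 = 1400.19
Index = 1552.95 / 1400.19 × 100 = 110.9099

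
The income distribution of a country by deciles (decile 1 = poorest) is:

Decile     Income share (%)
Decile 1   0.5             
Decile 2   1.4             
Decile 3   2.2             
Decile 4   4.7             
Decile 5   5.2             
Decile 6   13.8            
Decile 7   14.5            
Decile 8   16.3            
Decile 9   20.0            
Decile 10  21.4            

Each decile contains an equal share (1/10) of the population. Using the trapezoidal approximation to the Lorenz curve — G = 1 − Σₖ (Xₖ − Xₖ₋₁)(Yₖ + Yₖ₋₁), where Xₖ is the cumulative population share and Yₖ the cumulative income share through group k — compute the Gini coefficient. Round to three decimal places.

0.427

Cumulative income shares Yₖ: 0.0050, 0.0190, 0.0410, 0.0880, 0.1400, 0.2780, 0.4230, 0.5860, 0.7860, 1.0000
Σ (Xₖ−Xₖ₋₁)(Yₖ+Yₖ₋₁) = (1/10)(0.0050+0.0000) + (1/10)(0.0190+0.0050) + (1/10)(0.0410+0.0190) + (1/10)(0.0880+0.0410) + (1/10)(0.1400+0.0880) + (1/10)(0.2780+0.1400) + (1/10)(0.4230+0.2780) + (1/10)(0.5860+0.4230) + (1/10)(0.7860+0.5860) + (1/10)(1.0000+0.7860)
  = 0.0005 + 0.0024 + 0.0060 + 0.0129 + 0.0228 + 0.0418 + 0.0701 + 0.1009 + 0.1372 + 0.1786 = 0.5732
G = 1 − 0.5732 = 0.4268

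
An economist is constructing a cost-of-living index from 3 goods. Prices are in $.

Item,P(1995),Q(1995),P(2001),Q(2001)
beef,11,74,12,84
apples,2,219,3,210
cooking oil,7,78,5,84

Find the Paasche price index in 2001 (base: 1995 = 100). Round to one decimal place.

106.5

Paasche price index uses current-period quantities as weights.
ΣP(2001)·Q(2001) = 12×84 + 3×210 + 5×84 = 1008 + 630 + 420 = 2058
ΣP(1995)·Q(2001) = 11×84 + 2×210 + 7×84 = 924 + 420 + 588 = 1932
Index = 2058 / 1932 × 100 = 106.5217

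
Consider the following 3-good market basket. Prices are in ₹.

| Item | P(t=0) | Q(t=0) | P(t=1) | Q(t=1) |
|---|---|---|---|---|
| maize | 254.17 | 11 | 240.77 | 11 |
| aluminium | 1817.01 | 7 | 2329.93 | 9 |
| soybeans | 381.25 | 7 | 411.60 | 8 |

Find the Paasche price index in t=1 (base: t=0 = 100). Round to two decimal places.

121.22

Paasche price index uses current-period quantities as weights.
ΣP(t=1)·Q(t=1) = 240.77×11 + 2329.93×9 + 411.60×8 = 2648.47 + 20969.37 + 3292.8 = 26910.64
ΣP(t=0)·Q(t=1) = 254.17×11 + 1817.01×9 + 381.25×8 = 2795.87 + 16353.09 + 3050 = 22198.96
Index = 26910.64 / 22198.96 × 100 = 121.2248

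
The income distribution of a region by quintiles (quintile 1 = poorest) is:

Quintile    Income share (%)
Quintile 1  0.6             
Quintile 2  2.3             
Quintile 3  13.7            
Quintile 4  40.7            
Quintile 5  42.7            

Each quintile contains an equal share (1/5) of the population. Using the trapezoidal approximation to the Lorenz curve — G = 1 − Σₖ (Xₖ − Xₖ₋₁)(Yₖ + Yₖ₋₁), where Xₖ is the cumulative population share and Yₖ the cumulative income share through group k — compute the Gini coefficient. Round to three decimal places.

Cumulative income shares Yₖ: 0.0060, 0.0290, 0.1660, 0.5730, 1.0000
Σ (Xₖ−Xₖ₋₁)(Yₖ+Yₖ₋₁) = (1/5)(0.0060+0.0000) + (1/5)(0.0290+0.0060) + (1/5)(0.1660+0.0290) + (1/5)(0.5730+0.1660) + (1/5)(1.0000+0.5730)
  = 0.0012 + 0.0070 + 0.0390 + 0.1478 + 0.3146 = 0.5096
G = 1 − 0.5096 = 0.4904

0.490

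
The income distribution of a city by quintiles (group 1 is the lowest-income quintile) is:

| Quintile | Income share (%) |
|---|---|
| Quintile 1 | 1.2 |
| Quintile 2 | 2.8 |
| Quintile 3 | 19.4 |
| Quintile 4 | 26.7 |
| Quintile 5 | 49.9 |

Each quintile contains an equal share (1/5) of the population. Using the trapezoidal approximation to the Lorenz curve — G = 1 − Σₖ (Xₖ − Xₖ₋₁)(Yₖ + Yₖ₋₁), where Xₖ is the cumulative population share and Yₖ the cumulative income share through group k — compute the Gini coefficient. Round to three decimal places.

0.485

Cumulative income shares Yₖ: 0.0120, 0.0400, 0.2340, 0.5010, 1.0000
Σ (Xₖ−Xₖ₋₁)(Yₖ+Yₖ₋₁) = (1/5)(0.0120+0.0000) + (1/5)(0.0400+0.0120) + (1/5)(0.2340+0.0400) + (1/5)(0.5010+0.2340) + (1/5)(1.0000+0.5010)
  = 0.0024 + 0.0104 + 0.0548 + 0.1470 + 0.3002 = 0.5148
G = 1 − 0.5148 = 0.4852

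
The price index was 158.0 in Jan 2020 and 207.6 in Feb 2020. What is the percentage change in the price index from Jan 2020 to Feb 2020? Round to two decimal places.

Change = (207.6 − 158.0) / 158.0 × 100
       = 49.6 / 158.0 × 100 = 31.3924%

31.39%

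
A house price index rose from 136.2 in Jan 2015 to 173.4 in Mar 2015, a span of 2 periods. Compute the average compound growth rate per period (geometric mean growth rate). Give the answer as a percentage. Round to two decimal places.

12.83%

Growth factor = (173.4/136.2)^(1/2) = (1.273128)^(1/2) = 1.128330
Growth rate = 1.128330 − 1 = 0.128330 = 12.8330%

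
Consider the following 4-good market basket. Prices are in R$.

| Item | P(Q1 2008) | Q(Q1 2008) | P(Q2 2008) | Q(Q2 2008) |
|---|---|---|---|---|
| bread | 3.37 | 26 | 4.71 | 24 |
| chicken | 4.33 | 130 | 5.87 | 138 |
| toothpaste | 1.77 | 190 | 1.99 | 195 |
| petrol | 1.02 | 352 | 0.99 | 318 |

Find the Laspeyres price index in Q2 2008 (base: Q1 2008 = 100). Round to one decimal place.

Laspeyres price index uses base-period quantities as weights.
ΣP(Q2 2008)·Q(Q1 2008) = 4.71×26 + 5.87×130 + 1.99×190 + 0.99×352 = 122.46 + 763.1 + 378.1 + 348.48 = 1612.14
ΣP(Q1 2008)·Q(Q1 2008) = 3.37×26 + 4.33×130 + 1.77×190 + 1.02×352 = 87.62 + 562.9 + 336.3 + 359.04 = 1345.86
Index = 1612.14 / 1345.86 × 100 = 119.7851

119.8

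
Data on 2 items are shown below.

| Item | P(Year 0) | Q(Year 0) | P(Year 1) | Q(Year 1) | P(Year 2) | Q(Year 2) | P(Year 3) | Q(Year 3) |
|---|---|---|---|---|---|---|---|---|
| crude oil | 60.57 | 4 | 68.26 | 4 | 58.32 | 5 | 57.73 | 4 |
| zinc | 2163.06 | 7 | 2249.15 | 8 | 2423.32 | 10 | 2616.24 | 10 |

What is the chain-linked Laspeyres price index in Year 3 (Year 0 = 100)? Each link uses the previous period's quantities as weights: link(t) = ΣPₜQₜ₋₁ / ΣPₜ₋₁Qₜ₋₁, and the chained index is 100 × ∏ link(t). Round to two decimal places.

120.62

Link Year 0→Year 1:
ΣP(Year 1)Q(Year 0) = 68.26×4 + 2249.15×7 = 273.04 + 15744.05 = 16017.09
ΣP(Year 0)Q(Year 0) = 60.57×4 + 2163.06×7 = 242.28 + 15141.42 = 15383.7
link = 16017.09/15383.7 = 1.041173
Link Year 1→Year 2:
ΣP(Year 2)Q(Year 1) = 58.32×4 + 2423.32×8 = 233.28 + 19386.56 = 19619.84
ΣP(Year 1)Q(Year 1) = 68.26×4 + 2249.15×8 = 273.04 + 17993.2 = 18266.24
link = 19619.84/18266.24 = 1.074104
Link Year 2→Year 3:
ΣP(Year 3)Q(Year 2) = 57.73×5 + 2616.24×10 = 288.65 + 26162.4 = 26451.05
ΣP(Year 2)Q(Year 2) = 58.32×5 + 2423.32×10 = 291.6 + 24233.2 = 24524.8
link = 26451.05/24524.8 = 1.078543
Chained index = 100 × 1.041173 × 1.074104 × 1.078543 = 120.6165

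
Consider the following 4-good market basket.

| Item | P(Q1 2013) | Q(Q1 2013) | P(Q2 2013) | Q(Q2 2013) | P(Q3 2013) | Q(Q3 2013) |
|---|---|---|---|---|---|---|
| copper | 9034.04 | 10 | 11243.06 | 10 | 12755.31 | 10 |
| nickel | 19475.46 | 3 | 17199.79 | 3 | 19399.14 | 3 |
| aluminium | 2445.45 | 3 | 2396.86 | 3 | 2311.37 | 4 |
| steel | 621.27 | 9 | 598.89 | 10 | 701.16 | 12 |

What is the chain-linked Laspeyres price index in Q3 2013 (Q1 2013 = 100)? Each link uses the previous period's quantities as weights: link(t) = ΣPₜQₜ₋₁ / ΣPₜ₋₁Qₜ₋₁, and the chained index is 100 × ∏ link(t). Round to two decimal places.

123.08

Link Q1 2013→Q2 2013:
ΣP(Q2 2013)Q(Q1 2013) = 11243.06×10 + 17199.79×3 + 2396.86×3 + 598.89×9 = 112430.6 + 51599.37 + 7190.58 + 5390.01 = 176610.56
ΣP(Q1 2013)Q(Q1 2013) = 9034.04×10 + 19475.46×3 + 2445.45×3 + 621.27×9 = 90340.4 + 58426.38 + 7336.35 + 5591.43 = 161694.56
link = 176610.56/161694.56 = 1.092248
Link Q2 2013→Q3 2013:
ΣP(Q3 2013)Q(Q2 2013) = 12755.31×10 + 19399.14×3 + 2311.37×3 + 701.16×10 = 127553.1 + 58197.42 + 6934.11 + 7011.6 = 199696.23
ΣP(Q2 2013)Q(Q2 2013) = 11243.06×10 + 17199.79×3 + 2396.86×3 + 598.89×10 = 112430.6 + 51599.37 + 7190.58 + 5988.9 = 177209.45
link = 199696.23/177209.45 = 1.126894
Chained index = 100 × 1.092248 × 1.126894 = 123.0847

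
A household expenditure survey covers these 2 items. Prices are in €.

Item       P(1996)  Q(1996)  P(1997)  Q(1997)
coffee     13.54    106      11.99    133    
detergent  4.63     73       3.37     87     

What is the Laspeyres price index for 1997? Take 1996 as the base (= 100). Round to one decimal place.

Laspeyres price index uses base-period quantities as weights.
ΣP(1997)·Q(1996) = 11.99×106 + 3.37×73 = 1270.94 + 246.01 = 1516.95
ΣP(1996)·Q(1996) = 13.54×106 + 4.63×73 = 1435.24 + 337.99 = 1773.23
Index = 1516.95 / 1773.23 × 100 = 85.5473

85.5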